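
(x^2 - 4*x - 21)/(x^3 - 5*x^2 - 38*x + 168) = (x + 3)/(x^2 + 2*x - 24)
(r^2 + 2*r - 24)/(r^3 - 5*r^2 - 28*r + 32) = (r^2 + 2*r - 24)/(r^3 - 5*r^2 - 28*r + 32)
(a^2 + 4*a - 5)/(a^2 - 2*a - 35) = (a - 1)/(a - 7)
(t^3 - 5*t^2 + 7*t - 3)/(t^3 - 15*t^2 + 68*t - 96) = (t^2 - 2*t + 1)/(t^2 - 12*t + 32)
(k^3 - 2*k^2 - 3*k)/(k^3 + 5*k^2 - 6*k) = (k^2 - 2*k - 3)/(k^2 + 5*k - 6)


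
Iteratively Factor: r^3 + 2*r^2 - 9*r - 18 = (r - 3)*(r^2 + 5*r + 6) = (r - 3)*(r + 2)*(r + 3)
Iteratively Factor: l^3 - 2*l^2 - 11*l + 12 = (l - 1)*(l^2 - l - 12) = (l - 4)*(l - 1)*(l + 3)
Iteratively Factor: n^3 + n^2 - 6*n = (n + 3)*(n^2 - 2*n) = n*(n + 3)*(n - 2)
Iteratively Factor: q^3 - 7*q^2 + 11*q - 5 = (q - 5)*(q^2 - 2*q + 1) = (q - 5)*(q - 1)*(q - 1)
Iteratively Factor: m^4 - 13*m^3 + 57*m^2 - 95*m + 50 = (m - 2)*(m^3 - 11*m^2 + 35*m - 25) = (m - 2)*(m - 1)*(m^2 - 10*m + 25) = (m - 5)*(m - 2)*(m - 1)*(m - 5)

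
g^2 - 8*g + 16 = (g - 4)^2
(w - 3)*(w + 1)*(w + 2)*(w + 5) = w^4 + 5*w^3 - 7*w^2 - 41*w - 30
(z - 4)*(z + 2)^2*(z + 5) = z^4 + 5*z^3 - 12*z^2 - 76*z - 80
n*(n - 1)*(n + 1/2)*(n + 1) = n^4 + n^3/2 - n^2 - n/2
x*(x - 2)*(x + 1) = x^3 - x^2 - 2*x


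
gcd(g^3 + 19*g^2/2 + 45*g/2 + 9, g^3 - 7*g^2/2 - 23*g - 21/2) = g^2 + 7*g/2 + 3/2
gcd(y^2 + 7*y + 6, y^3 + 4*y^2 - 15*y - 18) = y^2 + 7*y + 6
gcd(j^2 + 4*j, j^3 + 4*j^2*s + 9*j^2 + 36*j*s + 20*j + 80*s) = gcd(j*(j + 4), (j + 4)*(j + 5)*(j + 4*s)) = j + 4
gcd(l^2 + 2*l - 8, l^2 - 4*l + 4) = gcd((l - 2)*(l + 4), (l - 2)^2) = l - 2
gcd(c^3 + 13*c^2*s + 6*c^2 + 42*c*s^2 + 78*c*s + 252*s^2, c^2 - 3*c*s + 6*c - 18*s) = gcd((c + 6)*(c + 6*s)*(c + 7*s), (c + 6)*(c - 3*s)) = c + 6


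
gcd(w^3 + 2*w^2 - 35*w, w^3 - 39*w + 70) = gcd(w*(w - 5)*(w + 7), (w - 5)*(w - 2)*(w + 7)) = w^2 + 2*w - 35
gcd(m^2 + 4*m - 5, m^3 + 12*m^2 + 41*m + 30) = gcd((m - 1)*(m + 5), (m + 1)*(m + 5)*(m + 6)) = m + 5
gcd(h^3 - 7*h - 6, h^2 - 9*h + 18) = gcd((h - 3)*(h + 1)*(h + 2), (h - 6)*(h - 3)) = h - 3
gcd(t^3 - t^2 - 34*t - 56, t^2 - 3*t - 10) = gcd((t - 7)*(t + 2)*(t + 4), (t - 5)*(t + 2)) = t + 2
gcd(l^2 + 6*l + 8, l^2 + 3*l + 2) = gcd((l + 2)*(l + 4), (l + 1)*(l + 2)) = l + 2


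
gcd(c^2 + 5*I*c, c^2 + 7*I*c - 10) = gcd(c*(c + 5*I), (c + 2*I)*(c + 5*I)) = c + 5*I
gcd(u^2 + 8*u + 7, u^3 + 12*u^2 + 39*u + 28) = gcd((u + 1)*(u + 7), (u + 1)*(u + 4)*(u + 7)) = u^2 + 8*u + 7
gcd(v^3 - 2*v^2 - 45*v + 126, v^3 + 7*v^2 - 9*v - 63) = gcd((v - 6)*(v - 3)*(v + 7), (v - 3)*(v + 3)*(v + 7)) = v^2 + 4*v - 21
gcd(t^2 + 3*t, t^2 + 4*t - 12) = 1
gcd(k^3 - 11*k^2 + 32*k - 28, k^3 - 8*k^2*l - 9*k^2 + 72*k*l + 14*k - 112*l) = k^2 - 9*k + 14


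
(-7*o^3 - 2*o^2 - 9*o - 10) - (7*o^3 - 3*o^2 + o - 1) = -14*o^3 + o^2 - 10*o - 9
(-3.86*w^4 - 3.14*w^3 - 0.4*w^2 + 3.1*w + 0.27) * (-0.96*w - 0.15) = 3.7056*w^5 + 3.5934*w^4 + 0.855*w^3 - 2.916*w^2 - 0.7242*w - 0.0405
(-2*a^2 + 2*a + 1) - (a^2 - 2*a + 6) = -3*a^2 + 4*a - 5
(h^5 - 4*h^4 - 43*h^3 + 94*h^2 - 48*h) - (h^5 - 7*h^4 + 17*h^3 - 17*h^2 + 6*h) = 3*h^4 - 60*h^3 + 111*h^2 - 54*h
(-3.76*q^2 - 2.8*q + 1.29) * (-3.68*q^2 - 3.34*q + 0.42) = 13.8368*q^4 + 22.8624*q^3 + 3.0256*q^2 - 5.4846*q + 0.5418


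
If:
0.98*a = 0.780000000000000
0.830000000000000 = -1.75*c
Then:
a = 0.80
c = -0.47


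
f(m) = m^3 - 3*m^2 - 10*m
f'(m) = 3*m^2 - 6*m - 10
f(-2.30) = -5.04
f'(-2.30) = 19.67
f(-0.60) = 4.70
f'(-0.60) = -5.32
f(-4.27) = -89.85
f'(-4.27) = 70.32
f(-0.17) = 1.61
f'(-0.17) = -8.89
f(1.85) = -22.44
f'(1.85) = -10.83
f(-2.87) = -19.65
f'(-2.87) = 31.93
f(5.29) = 11.18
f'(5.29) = 42.21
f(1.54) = -18.86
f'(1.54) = -12.13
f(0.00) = 0.00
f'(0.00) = -10.00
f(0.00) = 0.00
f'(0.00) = -10.00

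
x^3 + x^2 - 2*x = x*(x - 1)*(x + 2)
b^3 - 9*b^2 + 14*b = b*(b - 7)*(b - 2)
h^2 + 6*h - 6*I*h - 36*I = (h + 6)*(h - 6*I)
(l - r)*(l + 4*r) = l^2 + 3*l*r - 4*r^2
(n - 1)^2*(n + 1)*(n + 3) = n^4 + 2*n^3 - 4*n^2 - 2*n + 3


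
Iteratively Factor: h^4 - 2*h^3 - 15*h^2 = (h)*(h^3 - 2*h^2 - 15*h) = h*(h + 3)*(h^2 - 5*h) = h*(h - 5)*(h + 3)*(h)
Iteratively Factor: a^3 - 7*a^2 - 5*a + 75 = (a + 3)*(a^2 - 10*a + 25) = (a - 5)*(a + 3)*(a - 5)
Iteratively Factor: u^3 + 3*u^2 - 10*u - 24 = (u + 2)*(u^2 + u - 12) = (u - 3)*(u + 2)*(u + 4)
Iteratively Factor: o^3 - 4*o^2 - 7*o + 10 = (o + 2)*(o^2 - 6*o + 5) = (o - 5)*(o + 2)*(o - 1)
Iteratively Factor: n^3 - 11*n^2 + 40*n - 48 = (n - 4)*(n^2 - 7*n + 12) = (n - 4)*(n - 3)*(n - 4)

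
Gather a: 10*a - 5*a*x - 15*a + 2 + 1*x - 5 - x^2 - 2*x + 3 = a*(-5*x - 5) - x^2 - x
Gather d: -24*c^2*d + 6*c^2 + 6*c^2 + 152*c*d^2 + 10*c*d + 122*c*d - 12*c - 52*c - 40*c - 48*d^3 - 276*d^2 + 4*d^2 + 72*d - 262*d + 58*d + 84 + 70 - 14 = 12*c^2 - 104*c - 48*d^3 + d^2*(152*c - 272) + d*(-24*c^2 + 132*c - 132) + 140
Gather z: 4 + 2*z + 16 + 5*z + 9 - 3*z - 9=4*z + 20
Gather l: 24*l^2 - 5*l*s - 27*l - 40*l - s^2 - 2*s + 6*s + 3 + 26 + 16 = 24*l^2 + l*(-5*s - 67) - s^2 + 4*s + 45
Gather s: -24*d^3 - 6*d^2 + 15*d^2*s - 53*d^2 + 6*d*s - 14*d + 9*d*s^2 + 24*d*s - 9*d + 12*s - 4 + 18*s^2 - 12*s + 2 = -24*d^3 - 59*d^2 - 23*d + s^2*(9*d + 18) + s*(15*d^2 + 30*d) - 2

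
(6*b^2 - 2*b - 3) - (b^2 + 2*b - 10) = 5*b^2 - 4*b + 7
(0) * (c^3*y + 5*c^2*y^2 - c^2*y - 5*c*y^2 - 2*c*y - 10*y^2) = 0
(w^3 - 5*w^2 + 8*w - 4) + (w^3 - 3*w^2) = 2*w^3 - 8*w^2 + 8*w - 4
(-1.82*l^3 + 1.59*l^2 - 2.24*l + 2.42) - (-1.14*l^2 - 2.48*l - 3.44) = -1.82*l^3 + 2.73*l^2 + 0.24*l + 5.86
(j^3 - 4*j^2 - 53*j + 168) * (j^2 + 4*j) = j^5 - 69*j^3 - 44*j^2 + 672*j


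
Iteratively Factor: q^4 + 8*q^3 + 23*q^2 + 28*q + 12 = (q + 3)*(q^3 + 5*q^2 + 8*q + 4) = (q + 2)*(q + 3)*(q^2 + 3*q + 2) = (q + 2)^2*(q + 3)*(q + 1)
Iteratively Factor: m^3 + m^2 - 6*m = (m + 3)*(m^2 - 2*m) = m*(m + 3)*(m - 2)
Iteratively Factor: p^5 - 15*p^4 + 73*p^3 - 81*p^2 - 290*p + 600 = (p - 3)*(p^4 - 12*p^3 + 37*p^2 + 30*p - 200) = (p - 5)*(p - 3)*(p^3 - 7*p^2 + 2*p + 40) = (p - 5)^2*(p - 3)*(p^2 - 2*p - 8) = (p - 5)^2*(p - 3)*(p + 2)*(p - 4)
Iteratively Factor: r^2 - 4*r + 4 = (r - 2)*(r - 2)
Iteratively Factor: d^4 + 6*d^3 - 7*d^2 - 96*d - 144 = (d + 3)*(d^3 + 3*d^2 - 16*d - 48) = (d - 4)*(d + 3)*(d^2 + 7*d + 12) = (d - 4)*(d + 3)*(d + 4)*(d + 3)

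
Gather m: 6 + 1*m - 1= m + 5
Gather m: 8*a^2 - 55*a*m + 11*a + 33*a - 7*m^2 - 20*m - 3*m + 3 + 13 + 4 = 8*a^2 + 44*a - 7*m^2 + m*(-55*a - 23) + 20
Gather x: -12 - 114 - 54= -180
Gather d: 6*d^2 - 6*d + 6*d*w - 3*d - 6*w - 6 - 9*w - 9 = 6*d^2 + d*(6*w - 9) - 15*w - 15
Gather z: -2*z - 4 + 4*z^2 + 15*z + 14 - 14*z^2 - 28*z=-10*z^2 - 15*z + 10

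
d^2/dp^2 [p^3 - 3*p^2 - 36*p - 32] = 6*p - 6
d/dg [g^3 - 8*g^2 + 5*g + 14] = 3*g^2 - 16*g + 5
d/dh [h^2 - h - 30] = 2*h - 1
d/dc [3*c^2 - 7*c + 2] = 6*c - 7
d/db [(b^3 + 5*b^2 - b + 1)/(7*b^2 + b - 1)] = b*(7*b^3 + 2*b^2 + 9*b - 24)/(49*b^4 + 14*b^3 - 13*b^2 - 2*b + 1)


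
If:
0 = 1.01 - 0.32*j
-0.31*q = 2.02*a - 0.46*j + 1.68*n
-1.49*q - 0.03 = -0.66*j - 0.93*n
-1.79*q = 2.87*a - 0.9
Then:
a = -1.31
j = 3.16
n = 1.96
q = 2.60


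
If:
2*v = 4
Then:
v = 2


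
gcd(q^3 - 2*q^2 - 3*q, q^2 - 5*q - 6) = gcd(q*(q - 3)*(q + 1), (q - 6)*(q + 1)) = q + 1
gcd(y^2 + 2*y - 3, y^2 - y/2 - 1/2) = y - 1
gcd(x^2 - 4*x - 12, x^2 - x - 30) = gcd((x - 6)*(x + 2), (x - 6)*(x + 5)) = x - 6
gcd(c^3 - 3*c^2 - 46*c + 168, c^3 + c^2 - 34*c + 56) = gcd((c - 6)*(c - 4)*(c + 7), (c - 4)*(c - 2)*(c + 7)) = c^2 + 3*c - 28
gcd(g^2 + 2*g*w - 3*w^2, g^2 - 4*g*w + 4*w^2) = 1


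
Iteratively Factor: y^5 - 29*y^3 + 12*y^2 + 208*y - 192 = (y - 4)*(y^4 + 4*y^3 - 13*y^2 - 40*y + 48) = (y - 4)*(y + 4)*(y^3 - 13*y + 12) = (y - 4)*(y - 1)*(y + 4)*(y^2 + y - 12) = (y - 4)*(y - 1)*(y + 4)^2*(y - 3)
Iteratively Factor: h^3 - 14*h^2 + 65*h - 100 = (h - 5)*(h^2 - 9*h + 20) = (h - 5)*(h - 4)*(h - 5)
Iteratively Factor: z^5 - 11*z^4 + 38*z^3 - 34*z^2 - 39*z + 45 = (z - 5)*(z^4 - 6*z^3 + 8*z^2 + 6*z - 9) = (z - 5)*(z + 1)*(z^3 - 7*z^2 + 15*z - 9) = (z - 5)*(z - 3)*(z + 1)*(z^2 - 4*z + 3) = (z - 5)*(z - 3)^2*(z + 1)*(z - 1)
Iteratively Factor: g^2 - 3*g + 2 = (g - 1)*(g - 2)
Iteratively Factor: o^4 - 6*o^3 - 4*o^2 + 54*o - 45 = (o + 3)*(o^3 - 9*o^2 + 23*o - 15) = (o - 3)*(o + 3)*(o^2 - 6*o + 5) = (o - 5)*(o - 3)*(o + 3)*(o - 1)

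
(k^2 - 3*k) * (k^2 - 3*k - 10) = k^4 - 6*k^3 - k^2 + 30*k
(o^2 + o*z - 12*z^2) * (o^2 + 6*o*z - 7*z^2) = o^4 + 7*o^3*z - 13*o^2*z^2 - 79*o*z^3 + 84*z^4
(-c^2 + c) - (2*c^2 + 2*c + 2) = -3*c^2 - c - 2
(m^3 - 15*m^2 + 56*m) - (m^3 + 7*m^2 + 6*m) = -22*m^2 + 50*m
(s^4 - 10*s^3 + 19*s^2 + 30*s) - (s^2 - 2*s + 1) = s^4 - 10*s^3 + 18*s^2 + 32*s - 1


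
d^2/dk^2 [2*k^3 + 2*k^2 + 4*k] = 12*k + 4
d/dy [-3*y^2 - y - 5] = -6*y - 1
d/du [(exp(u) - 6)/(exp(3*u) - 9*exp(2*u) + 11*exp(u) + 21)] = (-(exp(u) - 6)*(3*exp(2*u) - 18*exp(u) + 11) + exp(3*u) - 9*exp(2*u) + 11*exp(u) + 21)*exp(u)/(exp(3*u) - 9*exp(2*u) + 11*exp(u) + 21)^2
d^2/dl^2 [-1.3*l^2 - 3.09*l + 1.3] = -2.60000000000000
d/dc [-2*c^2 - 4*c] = -4*c - 4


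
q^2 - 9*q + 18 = (q - 6)*(q - 3)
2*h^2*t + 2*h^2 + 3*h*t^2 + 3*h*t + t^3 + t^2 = (h + t)*(2*h + t)*(t + 1)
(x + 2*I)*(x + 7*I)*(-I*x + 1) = -I*x^3 + 10*x^2 + 23*I*x - 14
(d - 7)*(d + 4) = d^2 - 3*d - 28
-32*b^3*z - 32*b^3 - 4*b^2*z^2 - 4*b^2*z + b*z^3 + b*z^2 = (-8*b + z)*(4*b + z)*(b*z + b)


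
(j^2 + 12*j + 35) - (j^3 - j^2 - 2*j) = -j^3 + 2*j^2 + 14*j + 35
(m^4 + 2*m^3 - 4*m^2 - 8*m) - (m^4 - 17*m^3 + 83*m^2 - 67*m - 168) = 19*m^3 - 87*m^2 + 59*m + 168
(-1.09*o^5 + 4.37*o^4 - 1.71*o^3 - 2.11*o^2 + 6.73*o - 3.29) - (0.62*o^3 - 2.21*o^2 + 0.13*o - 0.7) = -1.09*o^5 + 4.37*o^4 - 2.33*o^3 + 0.1*o^2 + 6.6*o - 2.59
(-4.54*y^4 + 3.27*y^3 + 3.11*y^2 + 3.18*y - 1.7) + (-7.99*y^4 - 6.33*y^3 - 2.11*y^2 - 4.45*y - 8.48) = -12.53*y^4 - 3.06*y^3 + 1.0*y^2 - 1.27*y - 10.18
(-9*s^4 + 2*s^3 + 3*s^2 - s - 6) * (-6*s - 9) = 54*s^5 + 69*s^4 - 36*s^3 - 21*s^2 + 45*s + 54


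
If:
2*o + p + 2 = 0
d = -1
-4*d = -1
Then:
No Solution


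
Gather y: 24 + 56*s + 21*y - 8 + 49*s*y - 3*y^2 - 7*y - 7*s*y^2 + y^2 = 56*s + y^2*(-7*s - 2) + y*(49*s + 14) + 16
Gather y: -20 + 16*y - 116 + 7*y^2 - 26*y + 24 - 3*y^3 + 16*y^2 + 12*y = -3*y^3 + 23*y^2 + 2*y - 112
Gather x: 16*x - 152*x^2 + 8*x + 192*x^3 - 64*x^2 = 192*x^3 - 216*x^2 + 24*x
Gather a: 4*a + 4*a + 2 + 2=8*a + 4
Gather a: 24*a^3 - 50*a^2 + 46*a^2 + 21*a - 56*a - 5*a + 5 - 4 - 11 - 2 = 24*a^3 - 4*a^2 - 40*a - 12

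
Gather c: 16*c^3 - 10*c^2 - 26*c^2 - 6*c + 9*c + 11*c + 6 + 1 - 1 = 16*c^3 - 36*c^2 + 14*c + 6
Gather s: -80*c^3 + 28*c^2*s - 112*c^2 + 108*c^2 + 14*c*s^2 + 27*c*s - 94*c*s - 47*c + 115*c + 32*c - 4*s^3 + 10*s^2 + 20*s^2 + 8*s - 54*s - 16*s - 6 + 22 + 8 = -80*c^3 - 4*c^2 + 100*c - 4*s^3 + s^2*(14*c + 30) + s*(28*c^2 - 67*c - 62) + 24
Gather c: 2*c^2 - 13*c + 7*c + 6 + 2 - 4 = 2*c^2 - 6*c + 4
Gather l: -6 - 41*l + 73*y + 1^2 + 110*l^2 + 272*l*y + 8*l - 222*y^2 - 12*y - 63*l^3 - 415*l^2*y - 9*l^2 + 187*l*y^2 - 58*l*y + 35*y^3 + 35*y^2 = -63*l^3 + l^2*(101 - 415*y) + l*(187*y^2 + 214*y - 33) + 35*y^3 - 187*y^2 + 61*y - 5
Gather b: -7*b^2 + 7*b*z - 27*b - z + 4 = -7*b^2 + b*(7*z - 27) - z + 4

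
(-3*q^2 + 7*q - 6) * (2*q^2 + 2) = -6*q^4 + 14*q^3 - 18*q^2 + 14*q - 12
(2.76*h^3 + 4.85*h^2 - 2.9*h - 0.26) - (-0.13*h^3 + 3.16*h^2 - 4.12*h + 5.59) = 2.89*h^3 + 1.69*h^2 + 1.22*h - 5.85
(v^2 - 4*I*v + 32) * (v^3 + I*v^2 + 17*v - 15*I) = v^5 - 3*I*v^4 + 53*v^3 - 51*I*v^2 + 484*v - 480*I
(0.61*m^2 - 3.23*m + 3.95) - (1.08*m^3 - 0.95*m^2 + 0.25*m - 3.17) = -1.08*m^3 + 1.56*m^2 - 3.48*m + 7.12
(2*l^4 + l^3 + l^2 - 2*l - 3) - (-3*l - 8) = 2*l^4 + l^3 + l^2 + l + 5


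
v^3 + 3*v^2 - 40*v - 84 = (v - 6)*(v + 2)*(v + 7)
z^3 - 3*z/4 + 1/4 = (z - 1/2)^2*(z + 1)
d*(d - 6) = d^2 - 6*d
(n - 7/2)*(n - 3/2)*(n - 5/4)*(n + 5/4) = n^4 - 5*n^3 + 59*n^2/16 + 125*n/16 - 525/64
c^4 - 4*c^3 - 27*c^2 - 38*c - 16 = (c - 8)*(c + 1)^2*(c + 2)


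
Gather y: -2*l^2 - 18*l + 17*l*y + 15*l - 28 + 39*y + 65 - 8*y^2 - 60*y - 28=-2*l^2 - 3*l - 8*y^2 + y*(17*l - 21) + 9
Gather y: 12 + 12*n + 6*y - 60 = 12*n + 6*y - 48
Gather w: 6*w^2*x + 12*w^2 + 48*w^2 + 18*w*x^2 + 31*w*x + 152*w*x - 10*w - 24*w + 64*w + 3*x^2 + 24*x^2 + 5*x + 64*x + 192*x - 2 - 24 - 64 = w^2*(6*x + 60) + w*(18*x^2 + 183*x + 30) + 27*x^2 + 261*x - 90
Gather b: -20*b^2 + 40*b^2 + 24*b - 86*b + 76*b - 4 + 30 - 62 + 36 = 20*b^2 + 14*b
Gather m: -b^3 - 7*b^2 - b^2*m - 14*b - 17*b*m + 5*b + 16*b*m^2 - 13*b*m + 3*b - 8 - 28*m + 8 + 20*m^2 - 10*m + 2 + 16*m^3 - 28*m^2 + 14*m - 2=-b^3 - 7*b^2 - 6*b + 16*m^3 + m^2*(16*b - 8) + m*(-b^2 - 30*b - 24)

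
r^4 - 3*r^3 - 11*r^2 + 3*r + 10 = (r - 5)*(r - 1)*(r + 1)*(r + 2)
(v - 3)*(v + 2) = v^2 - v - 6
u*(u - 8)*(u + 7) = u^3 - u^2 - 56*u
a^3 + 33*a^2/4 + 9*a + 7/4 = (a + 1/4)*(a + 1)*(a + 7)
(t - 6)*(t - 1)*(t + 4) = t^3 - 3*t^2 - 22*t + 24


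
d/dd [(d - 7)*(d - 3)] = 2*d - 10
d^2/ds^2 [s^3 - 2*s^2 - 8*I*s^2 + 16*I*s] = 6*s - 4 - 16*I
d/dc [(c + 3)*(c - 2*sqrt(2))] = 2*c - 2*sqrt(2) + 3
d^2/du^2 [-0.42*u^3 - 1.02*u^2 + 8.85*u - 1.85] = -2.52*u - 2.04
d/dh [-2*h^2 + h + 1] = 1 - 4*h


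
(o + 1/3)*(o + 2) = o^2 + 7*o/3 + 2/3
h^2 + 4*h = h*(h + 4)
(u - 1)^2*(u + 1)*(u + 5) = u^4 + 4*u^3 - 6*u^2 - 4*u + 5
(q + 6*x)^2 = q^2 + 12*q*x + 36*x^2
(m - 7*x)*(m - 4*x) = m^2 - 11*m*x + 28*x^2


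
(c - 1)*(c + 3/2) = c^2 + c/2 - 3/2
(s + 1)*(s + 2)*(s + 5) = s^3 + 8*s^2 + 17*s + 10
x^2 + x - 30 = (x - 5)*(x + 6)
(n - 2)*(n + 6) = n^2 + 4*n - 12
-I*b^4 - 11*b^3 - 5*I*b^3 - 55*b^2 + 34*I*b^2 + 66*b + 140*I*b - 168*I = (b + 6)*(b - 7*I)*(b - 4*I)*(-I*b + I)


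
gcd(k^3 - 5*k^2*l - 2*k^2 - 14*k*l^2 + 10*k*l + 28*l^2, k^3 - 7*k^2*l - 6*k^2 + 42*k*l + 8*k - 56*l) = k^2 - 7*k*l - 2*k + 14*l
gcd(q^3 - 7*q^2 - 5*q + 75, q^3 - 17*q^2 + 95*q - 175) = q^2 - 10*q + 25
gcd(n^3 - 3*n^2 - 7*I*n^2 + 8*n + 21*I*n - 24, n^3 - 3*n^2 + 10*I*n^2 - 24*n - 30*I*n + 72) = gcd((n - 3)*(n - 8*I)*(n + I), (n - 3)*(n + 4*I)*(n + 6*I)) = n - 3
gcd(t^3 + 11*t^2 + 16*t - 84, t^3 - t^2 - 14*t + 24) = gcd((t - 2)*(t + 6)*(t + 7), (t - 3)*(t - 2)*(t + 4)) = t - 2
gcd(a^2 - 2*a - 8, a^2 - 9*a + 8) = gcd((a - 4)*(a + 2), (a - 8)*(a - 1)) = 1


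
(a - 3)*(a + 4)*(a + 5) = a^3 + 6*a^2 - 7*a - 60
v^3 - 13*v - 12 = (v - 4)*(v + 1)*(v + 3)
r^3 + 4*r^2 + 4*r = r*(r + 2)^2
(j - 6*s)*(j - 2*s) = j^2 - 8*j*s + 12*s^2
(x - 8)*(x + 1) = x^2 - 7*x - 8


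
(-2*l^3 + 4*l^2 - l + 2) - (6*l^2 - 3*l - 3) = -2*l^3 - 2*l^2 + 2*l + 5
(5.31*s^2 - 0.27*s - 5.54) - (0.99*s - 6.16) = 5.31*s^2 - 1.26*s + 0.62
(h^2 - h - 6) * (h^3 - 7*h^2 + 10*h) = h^5 - 8*h^4 + 11*h^3 + 32*h^2 - 60*h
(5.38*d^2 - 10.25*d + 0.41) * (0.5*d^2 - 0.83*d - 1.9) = 2.69*d^4 - 9.5904*d^3 - 1.5095*d^2 + 19.1347*d - 0.779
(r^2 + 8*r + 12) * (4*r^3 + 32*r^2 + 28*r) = 4*r^5 + 64*r^4 + 332*r^3 + 608*r^2 + 336*r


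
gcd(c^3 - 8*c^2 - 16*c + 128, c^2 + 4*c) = c + 4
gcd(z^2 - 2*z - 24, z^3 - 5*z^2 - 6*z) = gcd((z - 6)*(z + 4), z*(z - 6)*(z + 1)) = z - 6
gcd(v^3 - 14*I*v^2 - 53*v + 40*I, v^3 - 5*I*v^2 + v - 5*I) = v^2 - 6*I*v - 5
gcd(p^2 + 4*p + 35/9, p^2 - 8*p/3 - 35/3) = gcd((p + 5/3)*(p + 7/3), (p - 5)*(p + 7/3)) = p + 7/3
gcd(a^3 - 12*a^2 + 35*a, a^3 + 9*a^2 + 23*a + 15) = 1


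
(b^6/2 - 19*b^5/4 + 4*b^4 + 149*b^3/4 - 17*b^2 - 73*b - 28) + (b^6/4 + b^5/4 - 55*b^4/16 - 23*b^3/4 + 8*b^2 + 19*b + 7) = 3*b^6/4 - 9*b^5/2 + 9*b^4/16 + 63*b^3/2 - 9*b^2 - 54*b - 21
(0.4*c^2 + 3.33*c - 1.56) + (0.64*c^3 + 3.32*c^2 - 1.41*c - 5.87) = 0.64*c^3 + 3.72*c^2 + 1.92*c - 7.43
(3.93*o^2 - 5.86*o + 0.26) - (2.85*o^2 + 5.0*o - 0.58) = 1.08*o^2 - 10.86*o + 0.84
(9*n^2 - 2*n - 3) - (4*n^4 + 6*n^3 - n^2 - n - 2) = -4*n^4 - 6*n^3 + 10*n^2 - n - 1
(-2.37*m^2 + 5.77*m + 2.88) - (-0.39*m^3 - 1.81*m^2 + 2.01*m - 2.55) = 0.39*m^3 - 0.56*m^2 + 3.76*m + 5.43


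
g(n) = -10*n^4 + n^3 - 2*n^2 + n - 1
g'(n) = -40*n^3 + 3*n^2 - 4*n + 1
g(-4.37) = -3773.93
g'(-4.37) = 3413.91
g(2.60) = -451.32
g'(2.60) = -692.16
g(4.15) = -2925.97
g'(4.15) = -2822.87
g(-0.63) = -4.25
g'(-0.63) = 14.71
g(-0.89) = -10.45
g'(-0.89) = 35.14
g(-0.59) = -3.70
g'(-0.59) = 12.62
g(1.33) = -32.15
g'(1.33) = -93.12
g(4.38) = -3631.37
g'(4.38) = -3320.07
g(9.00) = -65035.00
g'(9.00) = -28952.00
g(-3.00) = -859.00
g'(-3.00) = 1120.00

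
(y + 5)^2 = y^2 + 10*y + 25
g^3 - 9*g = g*(g - 3)*(g + 3)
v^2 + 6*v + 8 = (v + 2)*(v + 4)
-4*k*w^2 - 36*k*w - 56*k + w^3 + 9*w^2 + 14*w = (-4*k + w)*(w + 2)*(w + 7)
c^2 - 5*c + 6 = (c - 3)*(c - 2)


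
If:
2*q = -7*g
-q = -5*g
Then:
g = 0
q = 0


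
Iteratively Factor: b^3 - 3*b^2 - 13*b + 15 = (b + 3)*(b^2 - 6*b + 5) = (b - 1)*(b + 3)*(b - 5)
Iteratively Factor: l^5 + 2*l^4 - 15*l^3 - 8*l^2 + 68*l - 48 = (l + 4)*(l^4 - 2*l^3 - 7*l^2 + 20*l - 12) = (l - 2)*(l + 4)*(l^3 - 7*l + 6) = (l - 2)*(l - 1)*(l + 4)*(l^2 + l - 6) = (l - 2)^2*(l - 1)*(l + 4)*(l + 3)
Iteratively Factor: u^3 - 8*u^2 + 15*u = (u - 5)*(u^2 - 3*u) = u*(u - 5)*(u - 3)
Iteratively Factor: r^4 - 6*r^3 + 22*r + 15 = (r - 3)*(r^3 - 3*r^2 - 9*r - 5) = (r - 5)*(r - 3)*(r^2 + 2*r + 1) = (r - 5)*(r - 3)*(r + 1)*(r + 1)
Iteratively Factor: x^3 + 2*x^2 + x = (x + 1)*(x^2 + x) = x*(x + 1)*(x + 1)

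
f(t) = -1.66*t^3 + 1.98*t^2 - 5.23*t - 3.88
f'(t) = -4.98*t^2 + 3.96*t - 5.23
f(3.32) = -60.17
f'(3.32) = -46.97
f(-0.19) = -2.80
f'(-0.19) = -6.16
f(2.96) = -45.06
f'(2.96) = -37.14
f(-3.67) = 124.04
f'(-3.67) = -86.84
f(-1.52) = 14.47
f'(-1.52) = -22.75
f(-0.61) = 0.42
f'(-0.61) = -9.50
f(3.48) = -68.06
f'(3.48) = -51.76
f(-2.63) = 53.77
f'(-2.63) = -50.09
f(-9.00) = 1413.71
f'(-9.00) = -444.25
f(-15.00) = 6122.57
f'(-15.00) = -1185.13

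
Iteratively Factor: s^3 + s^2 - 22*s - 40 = (s + 4)*(s^2 - 3*s - 10) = (s - 5)*(s + 4)*(s + 2)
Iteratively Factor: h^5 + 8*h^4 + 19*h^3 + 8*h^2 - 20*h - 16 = (h + 1)*(h^4 + 7*h^3 + 12*h^2 - 4*h - 16) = (h + 1)*(h + 2)*(h^3 + 5*h^2 + 2*h - 8) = (h + 1)*(h + 2)*(h + 4)*(h^2 + h - 2) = (h - 1)*(h + 1)*(h + 2)*(h + 4)*(h + 2)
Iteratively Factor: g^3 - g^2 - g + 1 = (g - 1)*(g^2 - 1) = (g - 1)*(g + 1)*(g - 1)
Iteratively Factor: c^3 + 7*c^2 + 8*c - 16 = (c + 4)*(c^2 + 3*c - 4) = (c - 1)*(c + 4)*(c + 4)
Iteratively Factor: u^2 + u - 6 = (u - 2)*(u + 3)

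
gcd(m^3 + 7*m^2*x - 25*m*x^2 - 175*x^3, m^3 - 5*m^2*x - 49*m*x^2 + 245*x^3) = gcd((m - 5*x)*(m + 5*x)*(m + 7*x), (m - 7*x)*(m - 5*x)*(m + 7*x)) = -m^2 - 2*m*x + 35*x^2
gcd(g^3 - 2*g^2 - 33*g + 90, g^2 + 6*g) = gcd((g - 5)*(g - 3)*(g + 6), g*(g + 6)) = g + 6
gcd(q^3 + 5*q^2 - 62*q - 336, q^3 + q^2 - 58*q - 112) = q^2 - q - 56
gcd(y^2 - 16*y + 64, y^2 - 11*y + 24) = y - 8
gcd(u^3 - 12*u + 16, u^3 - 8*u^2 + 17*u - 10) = u - 2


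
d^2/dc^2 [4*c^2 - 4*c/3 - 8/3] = 8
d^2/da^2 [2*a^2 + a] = 4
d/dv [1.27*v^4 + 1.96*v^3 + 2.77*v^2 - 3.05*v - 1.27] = 5.08*v^3 + 5.88*v^2 + 5.54*v - 3.05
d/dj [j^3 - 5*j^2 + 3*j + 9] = 3*j^2 - 10*j + 3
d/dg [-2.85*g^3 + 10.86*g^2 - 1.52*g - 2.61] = -8.55*g^2 + 21.72*g - 1.52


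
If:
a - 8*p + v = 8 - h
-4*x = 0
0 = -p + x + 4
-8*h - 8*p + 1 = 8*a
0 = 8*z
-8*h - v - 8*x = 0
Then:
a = 103/64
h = -351/64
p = 4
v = 351/8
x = 0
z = 0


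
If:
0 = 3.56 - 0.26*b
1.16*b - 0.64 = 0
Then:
No Solution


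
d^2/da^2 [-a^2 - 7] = -2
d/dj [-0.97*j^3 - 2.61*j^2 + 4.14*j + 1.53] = -2.91*j^2 - 5.22*j + 4.14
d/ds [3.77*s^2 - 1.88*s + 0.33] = 7.54*s - 1.88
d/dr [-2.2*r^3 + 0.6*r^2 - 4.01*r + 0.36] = -6.6*r^2 + 1.2*r - 4.01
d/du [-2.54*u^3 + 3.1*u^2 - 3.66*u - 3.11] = -7.62*u^2 + 6.2*u - 3.66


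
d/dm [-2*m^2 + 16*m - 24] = 16 - 4*m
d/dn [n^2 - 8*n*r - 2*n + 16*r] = 2*n - 8*r - 2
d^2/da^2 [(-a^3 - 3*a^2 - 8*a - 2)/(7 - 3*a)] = 6*(3*a^3 - 21*a^2 + 49*a + 111)/(27*a^3 - 189*a^2 + 441*a - 343)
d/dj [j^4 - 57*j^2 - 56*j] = 4*j^3 - 114*j - 56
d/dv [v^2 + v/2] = 2*v + 1/2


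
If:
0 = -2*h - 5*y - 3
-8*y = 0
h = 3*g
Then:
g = -1/2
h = -3/2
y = 0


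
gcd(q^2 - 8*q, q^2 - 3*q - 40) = q - 8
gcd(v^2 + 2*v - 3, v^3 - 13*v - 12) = v + 3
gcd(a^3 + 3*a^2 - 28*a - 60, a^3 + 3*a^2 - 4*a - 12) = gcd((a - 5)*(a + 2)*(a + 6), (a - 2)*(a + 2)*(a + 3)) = a + 2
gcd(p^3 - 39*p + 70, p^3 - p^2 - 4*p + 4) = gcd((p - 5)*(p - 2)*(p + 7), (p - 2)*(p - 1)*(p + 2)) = p - 2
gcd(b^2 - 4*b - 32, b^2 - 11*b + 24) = b - 8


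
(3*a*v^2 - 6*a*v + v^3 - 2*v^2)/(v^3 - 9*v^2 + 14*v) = (3*a + v)/(v - 7)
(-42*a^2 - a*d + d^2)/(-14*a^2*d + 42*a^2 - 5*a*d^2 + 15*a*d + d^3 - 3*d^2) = (6*a + d)/(2*a*d - 6*a + d^2 - 3*d)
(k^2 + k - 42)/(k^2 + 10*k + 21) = (k - 6)/(k + 3)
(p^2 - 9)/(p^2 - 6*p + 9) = (p + 3)/(p - 3)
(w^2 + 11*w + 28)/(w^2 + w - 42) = (w + 4)/(w - 6)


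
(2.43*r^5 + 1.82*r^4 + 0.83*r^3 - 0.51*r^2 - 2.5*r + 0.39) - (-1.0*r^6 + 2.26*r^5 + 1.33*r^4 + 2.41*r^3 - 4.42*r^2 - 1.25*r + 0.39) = 1.0*r^6 + 0.17*r^5 + 0.49*r^4 - 1.58*r^3 + 3.91*r^2 - 1.25*r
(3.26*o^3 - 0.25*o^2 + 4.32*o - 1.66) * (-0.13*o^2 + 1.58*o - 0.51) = -0.4238*o^5 + 5.1833*o^4 - 2.6192*o^3 + 7.1689*o^2 - 4.826*o + 0.8466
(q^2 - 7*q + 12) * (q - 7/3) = q^3 - 28*q^2/3 + 85*q/3 - 28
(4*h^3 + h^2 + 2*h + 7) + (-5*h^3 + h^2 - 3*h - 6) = -h^3 + 2*h^2 - h + 1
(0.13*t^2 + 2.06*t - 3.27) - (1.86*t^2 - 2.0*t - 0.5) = -1.73*t^2 + 4.06*t - 2.77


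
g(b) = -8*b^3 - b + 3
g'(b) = -24*b^2 - 1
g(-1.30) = 21.88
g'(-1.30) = -41.56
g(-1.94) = 63.35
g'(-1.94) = -91.33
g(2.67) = -151.94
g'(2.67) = -172.09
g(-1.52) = 32.61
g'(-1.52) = -56.45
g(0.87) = -3.14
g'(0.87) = -19.17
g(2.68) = -153.67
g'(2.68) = -173.38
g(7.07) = -2831.22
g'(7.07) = -1200.64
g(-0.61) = 5.43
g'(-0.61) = -9.93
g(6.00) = -1731.00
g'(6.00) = -865.00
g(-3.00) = 222.00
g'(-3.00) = -217.00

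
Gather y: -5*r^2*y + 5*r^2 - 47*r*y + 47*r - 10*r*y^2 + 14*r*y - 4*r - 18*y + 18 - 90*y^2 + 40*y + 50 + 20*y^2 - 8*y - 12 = 5*r^2 + 43*r + y^2*(-10*r - 70) + y*(-5*r^2 - 33*r + 14) + 56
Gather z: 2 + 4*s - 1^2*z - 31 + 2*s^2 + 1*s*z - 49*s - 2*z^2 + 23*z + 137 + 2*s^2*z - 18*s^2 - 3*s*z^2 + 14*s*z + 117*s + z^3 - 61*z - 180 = -16*s^2 + 72*s + z^3 + z^2*(-3*s - 2) + z*(2*s^2 + 15*s - 39) - 72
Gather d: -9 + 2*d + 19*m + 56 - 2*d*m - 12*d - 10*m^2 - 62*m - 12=d*(-2*m - 10) - 10*m^2 - 43*m + 35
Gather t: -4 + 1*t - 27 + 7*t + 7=8*t - 24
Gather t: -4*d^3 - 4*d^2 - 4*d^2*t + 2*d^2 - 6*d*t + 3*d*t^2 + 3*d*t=-4*d^3 - 2*d^2 + 3*d*t^2 + t*(-4*d^2 - 3*d)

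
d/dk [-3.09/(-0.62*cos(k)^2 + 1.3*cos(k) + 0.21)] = (3.8316*cos(k) - 4.017)*sin(k)/(-0.62*cos(k)^2 + 1.3*cos(k) + 0.21)^2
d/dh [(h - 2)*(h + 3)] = 2*h + 1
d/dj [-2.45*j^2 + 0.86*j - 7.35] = 0.86 - 4.9*j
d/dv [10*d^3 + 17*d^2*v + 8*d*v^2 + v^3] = 17*d^2 + 16*d*v + 3*v^2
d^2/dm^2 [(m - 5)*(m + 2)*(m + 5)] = 6*m + 4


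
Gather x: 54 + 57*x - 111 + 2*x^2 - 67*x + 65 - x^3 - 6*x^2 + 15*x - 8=-x^3 - 4*x^2 + 5*x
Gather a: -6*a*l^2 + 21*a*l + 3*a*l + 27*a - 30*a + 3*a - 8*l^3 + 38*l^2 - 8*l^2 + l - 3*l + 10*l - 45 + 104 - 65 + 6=a*(-6*l^2 + 24*l) - 8*l^3 + 30*l^2 + 8*l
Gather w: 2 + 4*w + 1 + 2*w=6*w + 3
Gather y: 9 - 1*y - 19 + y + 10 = 0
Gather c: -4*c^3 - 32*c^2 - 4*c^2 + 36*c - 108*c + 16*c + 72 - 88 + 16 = -4*c^3 - 36*c^2 - 56*c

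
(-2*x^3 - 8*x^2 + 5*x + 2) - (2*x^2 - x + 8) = -2*x^3 - 10*x^2 + 6*x - 6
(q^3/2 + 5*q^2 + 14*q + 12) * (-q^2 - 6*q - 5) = -q^5/2 - 8*q^4 - 93*q^3/2 - 121*q^2 - 142*q - 60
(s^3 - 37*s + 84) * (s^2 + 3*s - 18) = s^5 + 3*s^4 - 55*s^3 - 27*s^2 + 918*s - 1512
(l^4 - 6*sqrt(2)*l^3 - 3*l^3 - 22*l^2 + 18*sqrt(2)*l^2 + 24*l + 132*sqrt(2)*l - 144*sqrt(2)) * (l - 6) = l^5 - 9*l^4 - 6*sqrt(2)*l^4 - 4*l^3 + 54*sqrt(2)*l^3 + 24*sqrt(2)*l^2 + 156*l^2 - 936*sqrt(2)*l - 144*l + 864*sqrt(2)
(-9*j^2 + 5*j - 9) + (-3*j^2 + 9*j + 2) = -12*j^2 + 14*j - 7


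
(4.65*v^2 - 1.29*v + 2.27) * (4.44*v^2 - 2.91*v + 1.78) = 20.646*v^4 - 19.2591*v^3 + 22.1097*v^2 - 8.9019*v + 4.0406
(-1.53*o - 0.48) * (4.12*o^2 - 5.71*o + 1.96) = -6.3036*o^3 + 6.7587*o^2 - 0.258*o - 0.9408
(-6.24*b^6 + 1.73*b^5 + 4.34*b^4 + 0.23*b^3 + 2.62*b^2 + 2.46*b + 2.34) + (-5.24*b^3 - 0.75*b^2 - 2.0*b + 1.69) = -6.24*b^6 + 1.73*b^5 + 4.34*b^4 - 5.01*b^3 + 1.87*b^2 + 0.46*b + 4.03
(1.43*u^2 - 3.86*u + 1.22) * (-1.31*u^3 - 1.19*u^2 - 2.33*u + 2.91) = -1.8733*u^5 + 3.3549*u^4 - 0.3367*u^3 + 11.7033*u^2 - 14.0752*u + 3.5502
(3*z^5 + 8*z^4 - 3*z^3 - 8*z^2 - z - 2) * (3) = 9*z^5 + 24*z^4 - 9*z^3 - 24*z^2 - 3*z - 6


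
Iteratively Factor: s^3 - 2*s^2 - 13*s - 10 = (s + 1)*(s^2 - 3*s - 10) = (s + 1)*(s + 2)*(s - 5)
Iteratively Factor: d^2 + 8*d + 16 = (d + 4)*(d + 4)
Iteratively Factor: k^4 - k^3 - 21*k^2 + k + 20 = (k - 5)*(k^3 + 4*k^2 - k - 4) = (k - 5)*(k + 1)*(k^2 + 3*k - 4) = (k - 5)*(k - 1)*(k + 1)*(k + 4)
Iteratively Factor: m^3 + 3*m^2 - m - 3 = (m + 3)*(m^2 - 1) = (m + 1)*(m + 3)*(m - 1)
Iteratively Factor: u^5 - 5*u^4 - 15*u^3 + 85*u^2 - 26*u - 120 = (u + 4)*(u^4 - 9*u^3 + 21*u^2 + u - 30) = (u + 1)*(u + 4)*(u^3 - 10*u^2 + 31*u - 30) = (u - 3)*(u + 1)*(u + 4)*(u^2 - 7*u + 10) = (u - 3)*(u - 2)*(u + 1)*(u + 4)*(u - 5)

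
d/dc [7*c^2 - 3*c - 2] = 14*c - 3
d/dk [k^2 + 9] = 2*k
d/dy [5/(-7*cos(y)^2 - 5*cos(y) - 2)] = -5*(14*cos(y) + 5)*sin(y)/(7*cos(y)^2 + 5*cos(y) + 2)^2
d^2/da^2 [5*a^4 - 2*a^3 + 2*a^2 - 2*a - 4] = 60*a^2 - 12*a + 4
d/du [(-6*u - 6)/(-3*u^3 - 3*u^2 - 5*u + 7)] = 6*(3*u^3 + 3*u^2 + 5*u - (u + 1)*(9*u^2 + 6*u + 5) - 7)/(3*u^3 + 3*u^2 + 5*u - 7)^2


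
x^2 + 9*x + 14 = (x + 2)*(x + 7)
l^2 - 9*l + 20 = (l - 5)*(l - 4)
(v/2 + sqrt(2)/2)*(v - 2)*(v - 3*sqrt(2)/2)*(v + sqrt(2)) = v^4/2 - v^3 + sqrt(2)*v^3/4 - 2*v^2 - sqrt(2)*v^2/2 - 3*sqrt(2)*v/2 + 4*v + 3*sqrt(2)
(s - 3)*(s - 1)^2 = s^3 - 5*s^2 + 7*s - 3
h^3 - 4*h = h*(h - 2)*(h + 2)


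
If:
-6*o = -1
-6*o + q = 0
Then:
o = 1/6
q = 1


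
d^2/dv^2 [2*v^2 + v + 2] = 4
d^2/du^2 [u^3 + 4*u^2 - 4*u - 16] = 6*u + 8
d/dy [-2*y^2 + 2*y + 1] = 2 - 4*y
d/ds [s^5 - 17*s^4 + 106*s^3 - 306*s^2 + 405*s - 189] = 5*s^4 - 68*s^3 + 318*s^2 - 612*s + 405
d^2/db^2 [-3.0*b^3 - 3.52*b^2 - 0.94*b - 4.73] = -18.0*b - 7.04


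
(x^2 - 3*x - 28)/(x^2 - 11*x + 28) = (x + 4)/(x - 4)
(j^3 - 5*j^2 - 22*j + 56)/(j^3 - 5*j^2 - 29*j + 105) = (j^2 + 2*j - 8)/(j^2 + 2*j - 15)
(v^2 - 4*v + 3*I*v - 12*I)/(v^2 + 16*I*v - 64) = (v^2 + v*(-4 + 3*I) - 12*I)/(v^2 + 16*I*v - 64)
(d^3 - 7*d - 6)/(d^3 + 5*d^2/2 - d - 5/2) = 2*(d^2 - d - 6)/(2*d^2 + 3*d - 5)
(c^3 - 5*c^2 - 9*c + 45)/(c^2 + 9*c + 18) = (c^2 - 8*c + 15)/(c + 6)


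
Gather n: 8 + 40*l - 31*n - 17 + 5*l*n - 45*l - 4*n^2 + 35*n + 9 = -5*l - 4*n^2 + n*(5*l + 4)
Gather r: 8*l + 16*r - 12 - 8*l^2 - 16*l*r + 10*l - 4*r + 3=-8*l^2 + 18*l + r*(12 - 16*l) - 9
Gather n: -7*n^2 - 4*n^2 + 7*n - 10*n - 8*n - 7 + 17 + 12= -11*n^2 - 11*n + 22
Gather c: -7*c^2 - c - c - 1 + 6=-7*c^2 - 2*c + 5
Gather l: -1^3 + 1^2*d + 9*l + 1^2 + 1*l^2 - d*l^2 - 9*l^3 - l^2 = -d*l^2 + d - 9*l^3 + 9*l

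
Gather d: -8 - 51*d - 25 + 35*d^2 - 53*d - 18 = 35*d^2 - 104*d - 51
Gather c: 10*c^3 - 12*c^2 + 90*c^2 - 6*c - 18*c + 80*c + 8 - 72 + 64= 10*c^3 + 78*c^2 + 56*c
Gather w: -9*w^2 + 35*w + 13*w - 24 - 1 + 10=-9*w^2 + 48*w - 15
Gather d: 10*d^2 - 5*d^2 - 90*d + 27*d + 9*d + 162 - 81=5*d^2 - 54*d + 81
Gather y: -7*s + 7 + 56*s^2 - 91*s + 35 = 56*s^2 - 98*s + 42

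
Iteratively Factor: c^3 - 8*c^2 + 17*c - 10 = (c - 5)*(c^2 - 3*c + 2) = (c - 5)*(c - 2)*(c - 1)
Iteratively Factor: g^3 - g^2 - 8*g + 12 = (g - 2)*(g^2 + g - 6) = (g - 2)^2*(g + 3)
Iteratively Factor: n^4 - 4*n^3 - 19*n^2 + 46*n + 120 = (n - 5)*(n^3 + n^2 - 14*n - 24) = (n - 5)*(n - 4)*(n^2 + 5*n + 6) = (n - 5)*(n - 4)*(n + 3)*(n + 2)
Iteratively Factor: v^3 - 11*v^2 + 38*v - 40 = (v - 5)*(v^2 - 6*v + 8) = (v - 5)*(v - 2)*(v - 4)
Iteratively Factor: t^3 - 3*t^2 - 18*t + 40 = (t + 4)*(t^2 - 7*t + 10) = (t - 5)*(t + 4)*(t - 2)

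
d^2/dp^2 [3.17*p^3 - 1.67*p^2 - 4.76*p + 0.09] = 19.02*p - 3.34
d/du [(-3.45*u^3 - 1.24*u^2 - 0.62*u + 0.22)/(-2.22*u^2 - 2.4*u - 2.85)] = (7.659*u^4 + 16.56*u^3 + 31.0971*u^2 + 8.0448*u + 2.295)/(4.9284*u^4 + 10.656*u^3 + 18.414*u^2 + 13.68*u + 8.1225)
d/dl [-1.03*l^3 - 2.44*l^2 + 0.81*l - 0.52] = -3.09*l^2 - 4.88*l + 0.81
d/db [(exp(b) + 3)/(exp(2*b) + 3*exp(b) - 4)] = (-(exp(b) + 3)*(2*exp(b) + 3) + exp(2*b) + 3*exp(b) - 4)*exp(b)/(exp(2*b) + 3*exp(b) - 4)^2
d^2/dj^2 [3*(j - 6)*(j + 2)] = 6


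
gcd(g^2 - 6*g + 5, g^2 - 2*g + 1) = g - 1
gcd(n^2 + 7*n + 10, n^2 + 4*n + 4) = n + 2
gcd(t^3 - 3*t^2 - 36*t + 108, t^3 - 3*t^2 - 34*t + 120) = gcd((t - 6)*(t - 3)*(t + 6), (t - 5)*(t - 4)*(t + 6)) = t + 6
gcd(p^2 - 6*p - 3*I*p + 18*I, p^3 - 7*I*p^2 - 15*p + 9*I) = p - 3*I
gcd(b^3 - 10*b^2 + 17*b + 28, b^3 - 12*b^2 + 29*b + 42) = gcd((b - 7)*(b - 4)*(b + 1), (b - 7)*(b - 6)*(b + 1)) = b^2 - 6*b - 7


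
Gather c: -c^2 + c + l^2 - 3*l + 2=-c^2 + c + l^2 - 3*l + 2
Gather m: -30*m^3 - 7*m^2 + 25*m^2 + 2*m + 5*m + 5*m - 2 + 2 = -30*m^3 + 18*m^2 + 12*m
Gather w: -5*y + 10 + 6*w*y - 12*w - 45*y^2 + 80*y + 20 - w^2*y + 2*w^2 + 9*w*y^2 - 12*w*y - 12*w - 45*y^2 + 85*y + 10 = w^2*(2 - y) + w*(9*y^2 - 6*y - 24) - 90*y^2 + 160*y + 40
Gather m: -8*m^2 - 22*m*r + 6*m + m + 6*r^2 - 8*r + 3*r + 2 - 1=-8*m^2 + m*(7 - 22*r) + 6*r^2 - 5*r + 1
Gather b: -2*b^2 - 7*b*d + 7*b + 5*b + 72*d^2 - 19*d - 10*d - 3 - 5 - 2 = -2*b^2 + b*(12 - 7*d) + 72*d^2 - 29*d - 10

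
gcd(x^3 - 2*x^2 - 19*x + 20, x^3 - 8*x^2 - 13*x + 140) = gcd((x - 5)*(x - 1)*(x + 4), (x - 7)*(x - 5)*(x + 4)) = x^2 - x - 20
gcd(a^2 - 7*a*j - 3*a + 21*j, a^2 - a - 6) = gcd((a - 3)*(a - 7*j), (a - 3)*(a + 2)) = a - 3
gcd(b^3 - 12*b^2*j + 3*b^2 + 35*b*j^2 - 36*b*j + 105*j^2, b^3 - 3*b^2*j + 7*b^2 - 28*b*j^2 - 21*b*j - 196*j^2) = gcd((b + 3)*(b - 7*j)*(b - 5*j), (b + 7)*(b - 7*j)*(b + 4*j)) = b - 7*j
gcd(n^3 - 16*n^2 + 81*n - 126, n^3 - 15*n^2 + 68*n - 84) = n^2 - 13*n + 42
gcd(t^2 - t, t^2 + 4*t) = t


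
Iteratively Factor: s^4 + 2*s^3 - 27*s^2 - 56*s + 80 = (s - 1)*(s^3 + 3*s^2 - 24*s - 80) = (s - 1)*(s + 4)*(s^2 - s - 20) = (s - 5)*(s - 1)*(s + 4)*(s + 4)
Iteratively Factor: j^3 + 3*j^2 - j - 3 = (j + 3)*(j^2 - 1) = (j - 1)*(j + 3)*(j + 1)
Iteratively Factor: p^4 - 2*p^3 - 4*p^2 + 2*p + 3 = (p + 1)*(p^3 - 3*p^2 - p + 3) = (p - 1)*(p + 1)*(p^2 - 2*p - 3) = (p - 3)*(p - 1)*(p + 1)*(p + 1)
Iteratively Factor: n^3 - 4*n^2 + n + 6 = (n + 1)*(n^2 - 5*n + 6) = (n - 3)*(n + 1)*(n - 2)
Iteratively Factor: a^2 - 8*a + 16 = (a - 4)*(a - 4)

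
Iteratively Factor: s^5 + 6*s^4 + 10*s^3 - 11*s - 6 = (s + 1)*(s^4 + 5*s^3 + 5*s^2 - 5*s - 6) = (s + 1)^2*(s^3 + 4*s^2 + s - 6) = (s + 1)^2*(s + 2)*(s^2 + 2*s - 3) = (s + 1)^2*(s + 2)*(s + 3)*(s - 1)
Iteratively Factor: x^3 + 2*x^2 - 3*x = (x - 1)*(x^2 + 3*x) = (x - 1)*(x + 3)*(x)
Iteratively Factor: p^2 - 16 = (p - 4)*(p + 4)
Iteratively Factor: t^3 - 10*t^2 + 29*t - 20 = (t - 4)*(t^2 - 6*t + 5) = (t - 5)*(t - 4)*(t - 1)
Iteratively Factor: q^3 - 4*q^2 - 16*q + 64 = (q - 4)*(q^2 - 16) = (q - 4)*(q + 4)*(q - 4)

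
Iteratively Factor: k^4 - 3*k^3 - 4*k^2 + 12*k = (k - 2)*(k^3 - k^2 - 6*k) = (k - 2)*(k + 2)*(k^2 - 3*k) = (k - 3)*(k - 2)*(k + 2)*(k)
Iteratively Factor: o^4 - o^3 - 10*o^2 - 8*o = (o - 4)*(o^3 + 3*o^2 + 2*o) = o*(o - 4)*(o^2 + 3*o + 2) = o*(o - 4)*(o + 1)*(o + 2)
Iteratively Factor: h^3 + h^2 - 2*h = (h)*(h^2 + h - 2) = h*(h + 2)*(h - 1)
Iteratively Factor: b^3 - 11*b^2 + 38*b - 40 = (b - 2)*(b^2 - 9*b + 20) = (b - 4)*(b - 2)*(b - 5)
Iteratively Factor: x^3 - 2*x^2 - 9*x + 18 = (x - 2)*(x^2 - 9) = (x - 2)*(x + 3)*(x - 3)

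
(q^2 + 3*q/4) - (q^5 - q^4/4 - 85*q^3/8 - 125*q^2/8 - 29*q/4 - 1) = -q^5 + q^4/4 + 85*q^3/8 + 133*q^2/8 + 8*q + 1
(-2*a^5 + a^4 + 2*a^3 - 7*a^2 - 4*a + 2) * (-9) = 18*a^5 - 9*a^4 - 18*a^3 + 63*a^2 + 36*a - 18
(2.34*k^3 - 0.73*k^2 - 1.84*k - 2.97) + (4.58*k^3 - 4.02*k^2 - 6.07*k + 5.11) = 6.92*k^3 - 4.75*k^2 - 7.91*k + 2.14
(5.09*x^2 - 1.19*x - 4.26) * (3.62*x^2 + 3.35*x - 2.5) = 18.4258*x^4 + 12.7437*x^3 - 32.1327*x^2 - 11.296*x + 10.65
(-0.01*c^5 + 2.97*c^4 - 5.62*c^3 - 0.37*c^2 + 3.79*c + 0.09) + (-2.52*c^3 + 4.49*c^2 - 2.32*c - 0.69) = -0.01*c^5 + 2.97*c^4 - 8.14*c^3 + 4.12*c^2 + 1.47*c - 0.6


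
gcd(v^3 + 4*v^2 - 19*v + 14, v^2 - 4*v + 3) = v - 1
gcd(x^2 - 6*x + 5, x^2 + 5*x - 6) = x - 1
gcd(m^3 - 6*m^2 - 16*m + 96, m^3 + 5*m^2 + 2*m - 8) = m + 4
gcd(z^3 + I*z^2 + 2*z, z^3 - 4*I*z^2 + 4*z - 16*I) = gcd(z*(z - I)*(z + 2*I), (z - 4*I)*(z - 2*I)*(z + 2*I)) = z + 2*I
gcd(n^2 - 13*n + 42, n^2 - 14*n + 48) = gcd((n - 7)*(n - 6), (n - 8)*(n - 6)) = n - 6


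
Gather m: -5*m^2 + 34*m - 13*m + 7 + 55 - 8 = -5*m^2 + 21*m + 54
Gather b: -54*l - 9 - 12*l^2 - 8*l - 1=-12*l^2 - 62*l - 10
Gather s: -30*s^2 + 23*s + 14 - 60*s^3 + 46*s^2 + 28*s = -60*s^3 + 16*s^2 + 51*s + 14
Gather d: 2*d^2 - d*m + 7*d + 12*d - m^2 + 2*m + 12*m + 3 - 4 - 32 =2*d^2 + d*(19 - m) - m^2 + 14*m - 33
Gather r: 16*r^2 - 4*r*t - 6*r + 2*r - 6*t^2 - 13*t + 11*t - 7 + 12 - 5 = 16*r^2 + r*(-4*t - 4) - 6*t^2 - 2*t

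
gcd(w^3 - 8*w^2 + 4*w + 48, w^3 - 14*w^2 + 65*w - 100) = w - 4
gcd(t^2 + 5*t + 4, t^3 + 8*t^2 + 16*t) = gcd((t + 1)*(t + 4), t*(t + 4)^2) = t + 4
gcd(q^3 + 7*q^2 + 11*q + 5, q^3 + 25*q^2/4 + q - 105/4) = q + 5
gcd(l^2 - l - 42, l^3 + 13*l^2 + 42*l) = l + 6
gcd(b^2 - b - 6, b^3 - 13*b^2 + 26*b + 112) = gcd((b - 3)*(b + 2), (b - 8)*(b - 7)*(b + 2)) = b + 2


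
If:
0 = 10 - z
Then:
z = 10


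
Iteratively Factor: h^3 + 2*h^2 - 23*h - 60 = (h + 3)*(h^2 - h - 20) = (h + 3)*(h + 4)*(h - 5)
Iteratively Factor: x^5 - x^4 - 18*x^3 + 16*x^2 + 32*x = (x + 1)*(x^4 - 2*x^3 - 16*x^2 + 32*x) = (x + 1)*(x + 4)*(x^3 - 6*x^2 + 8*x) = x*(x + 1)*(x + 4)*(x^2 - 6*x + 8) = x*(x - 2)*(x + 1)*(x + 4)*(x - 4)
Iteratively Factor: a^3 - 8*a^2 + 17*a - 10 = (a - 1)*(a^2 - 7*a + 10) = (a - 2)*(a - 1)*(a - 5)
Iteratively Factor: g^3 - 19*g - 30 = (g + 2)*(g^2 - 2*g - 15) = (g - 5)*(g + 2)*(g + 3)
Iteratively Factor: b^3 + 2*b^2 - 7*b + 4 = (b - 1)*(b^2 + 3*b - 4) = (b - 1)^2*(b + 4)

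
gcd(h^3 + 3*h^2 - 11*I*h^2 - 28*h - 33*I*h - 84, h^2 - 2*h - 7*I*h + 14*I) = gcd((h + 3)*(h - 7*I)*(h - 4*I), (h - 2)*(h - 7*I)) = h - 7*I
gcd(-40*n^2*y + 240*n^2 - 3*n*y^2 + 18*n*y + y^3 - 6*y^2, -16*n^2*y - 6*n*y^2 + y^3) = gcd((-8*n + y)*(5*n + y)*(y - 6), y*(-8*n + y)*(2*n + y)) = -8*n + y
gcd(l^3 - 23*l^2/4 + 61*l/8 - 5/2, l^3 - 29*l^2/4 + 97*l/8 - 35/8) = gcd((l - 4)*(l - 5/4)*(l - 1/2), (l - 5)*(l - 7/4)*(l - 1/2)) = l - 1/2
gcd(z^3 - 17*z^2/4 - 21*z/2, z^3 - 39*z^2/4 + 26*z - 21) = z - 6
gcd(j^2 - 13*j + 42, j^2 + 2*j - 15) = 1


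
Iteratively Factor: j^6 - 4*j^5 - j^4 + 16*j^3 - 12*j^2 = (j)*(j^5 - 4*j^4 - j^3 + 16*j^2 - 12*j) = j^2*(j^4 - 4*j^3 - j^2 + 16*j - 12) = j^2*(j - 2)*(j^3 - 2*j^2 - 5*j + 6) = j^2*(j - 2)*(j - 1)*(j^2 - j - 6) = j^2*(j - 3)*(j - 2)*(j - 1)*(j + 2)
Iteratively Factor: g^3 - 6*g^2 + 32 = (g + 2)*(g^2 - 8*g + 16) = (g - 4)*(g + 2)*(g - 4)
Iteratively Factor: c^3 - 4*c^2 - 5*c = (c)*(c^2 - 4*c - 5) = c*(c + 1)*(c - 5)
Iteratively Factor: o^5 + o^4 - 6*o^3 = (o)*(o^4 + o^3 - 6*o^2) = o^2*(o^3 + o^2 - 6*o) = o^3*(o^2 + o - 6) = o^3*(o - 2)*(o + 3)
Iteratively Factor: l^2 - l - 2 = (l - 2)*(l + 1)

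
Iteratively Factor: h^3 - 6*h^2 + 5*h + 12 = (h - 3)*(h^2 - 3*h - 4) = (h - 4)*(h - 3)*(h + 1)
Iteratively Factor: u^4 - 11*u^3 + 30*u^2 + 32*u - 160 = (u - 5)*(u^3 - 6*u^2 + 32) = (u - 5)*(u - 4)*(u^2 - 2*u - 8) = (u - 5)*(u - 4)^2*(u + 2)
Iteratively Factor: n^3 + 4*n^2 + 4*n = (n + 2)*(n^2 + 2*n) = n*(n + 2)*(n + 2)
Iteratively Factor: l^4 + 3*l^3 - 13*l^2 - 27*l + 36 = (l + 3)*(l^3 - 13*l + 12) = (l + 3)*(l + 4)*(l^2 - 4*l + 3) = (l - 1)*(l + 3)*(l + 4)*(l - 3)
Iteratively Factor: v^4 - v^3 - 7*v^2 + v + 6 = (v + 2)*(v^3 - 3*v^2 - v + 3) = (v - 1)*(v + 2)*(v^2 - 2*v - 3) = (v - 3)*(v - 1)*(v + 2)*(v + 1)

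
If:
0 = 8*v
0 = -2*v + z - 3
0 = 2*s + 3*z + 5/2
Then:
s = -23/4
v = 0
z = 3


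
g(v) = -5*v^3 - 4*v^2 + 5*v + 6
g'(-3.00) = -106.00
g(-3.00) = 90.00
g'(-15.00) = -3250.00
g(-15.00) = 15906.00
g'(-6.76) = -626.38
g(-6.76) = 1333.99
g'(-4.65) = -282.14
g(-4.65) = 398.98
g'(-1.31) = -10.26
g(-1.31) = 3.83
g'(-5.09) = -342.90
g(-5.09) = 536.28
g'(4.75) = -371.44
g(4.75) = -596.36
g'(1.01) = -18.38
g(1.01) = 1.82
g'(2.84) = -138.70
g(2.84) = -126.59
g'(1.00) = -18.00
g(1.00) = 2.00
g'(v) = -15*v^2 - 8*v + 5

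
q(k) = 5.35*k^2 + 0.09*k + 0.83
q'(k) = 10.7*k + 0.09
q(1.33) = 10.41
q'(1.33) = 14.32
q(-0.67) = 3.17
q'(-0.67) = -7.08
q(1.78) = 17.94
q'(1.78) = 19.14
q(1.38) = 11.14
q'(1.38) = 14.86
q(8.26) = 366.59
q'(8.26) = 88.47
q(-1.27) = 9.34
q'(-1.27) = -13.50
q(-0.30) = 1.28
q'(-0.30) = -3.12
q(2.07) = 23.94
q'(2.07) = 22.24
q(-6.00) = 192.89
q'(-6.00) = -64.11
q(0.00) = 0.83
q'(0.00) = 0.09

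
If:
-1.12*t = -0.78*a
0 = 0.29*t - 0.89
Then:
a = 4.41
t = 3.07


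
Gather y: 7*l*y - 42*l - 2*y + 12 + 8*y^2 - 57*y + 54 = -42*l + 8*y^2 + y*(7*l - 59) + 66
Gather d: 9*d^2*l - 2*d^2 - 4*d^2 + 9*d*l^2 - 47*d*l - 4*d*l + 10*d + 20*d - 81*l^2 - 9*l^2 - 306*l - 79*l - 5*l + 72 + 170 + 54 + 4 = d^2*(9*l - 6) + d*(9*l^2 - 51*l + 30) - 90*l^2 - 390*l + 300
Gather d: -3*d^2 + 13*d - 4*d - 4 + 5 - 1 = -3*d^2 + 9*d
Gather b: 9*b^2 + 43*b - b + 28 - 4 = 9*b^2 + 42*b + 24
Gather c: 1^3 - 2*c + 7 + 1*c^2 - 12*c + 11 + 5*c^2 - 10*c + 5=6*c^2 - 24*c + 24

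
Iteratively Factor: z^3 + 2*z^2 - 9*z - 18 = (z + 2)*(z^2 - 9) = (z + 2)*(z + 3)*(z - 3)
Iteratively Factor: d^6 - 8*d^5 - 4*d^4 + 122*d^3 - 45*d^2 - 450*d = (d + 2)*(d^5 - 10*d^4 + 16*d^3 + 90*d^2 - 225*d) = (d + 2)*(d + 3)*(d^4 - 13*d^3 + 55*d^2 - 75*d) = (d - 5)*(d + 2)*(d + 3)*(d^3 - 8*d^2 + 15*d) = d*(d - 5)*(d + 2)*(d + 3)*(d^2 - 8*d + 15) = d*(d - 5)^2*(d + 2)*(d + 3)*(d - 3)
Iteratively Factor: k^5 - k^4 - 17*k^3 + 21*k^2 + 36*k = (k + 1)*(k^4 - 2*k^3 - 15*k^2 + 36*k) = (k + 1)*(k + 4)*(k^3 - 6*k^2 + 9*k) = k*(k + 1)*(k + 4)*(k^2 - 6*k + 9) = k*(k - 3)*(k + 1)*(k + 4)*(k - 3)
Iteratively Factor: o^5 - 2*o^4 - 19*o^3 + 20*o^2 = (o - 5)*(o^4 + 3*o^3 - 4*o^2) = (o - 5)*(o + 4)*(o^3 - o^2) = (o - 5)*(o - 1)*(o + 4)*(o^2) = o*(o - 5)*(o - 1)*(o + 4)*(o)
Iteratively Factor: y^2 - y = (y)*(y - 1)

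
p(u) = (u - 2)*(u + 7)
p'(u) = 2*u + 5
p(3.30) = 13.39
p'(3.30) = 11.60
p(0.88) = -8.83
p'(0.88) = 6.76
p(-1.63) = -19.49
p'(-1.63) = 1.74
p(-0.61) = -16.68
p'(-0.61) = 3.78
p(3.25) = 12.81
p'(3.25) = 11.50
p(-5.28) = -12.52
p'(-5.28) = -5.56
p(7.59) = 81.56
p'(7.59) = 20.18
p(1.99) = -0.09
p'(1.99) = 8.98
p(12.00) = 190.00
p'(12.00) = 29.00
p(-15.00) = 136.00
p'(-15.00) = -25.00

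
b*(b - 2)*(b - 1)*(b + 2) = b^4 - b^3 - 4*b^2 + 4*b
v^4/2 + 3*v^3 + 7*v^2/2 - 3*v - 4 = (v/2 + 1)*(v - 1)*(v + 1)*(v + 4)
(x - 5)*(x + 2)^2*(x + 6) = x^4 + 5*x^3 - 22*x^2 - 116*x - 120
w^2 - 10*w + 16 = (w - 8)*(w - 2)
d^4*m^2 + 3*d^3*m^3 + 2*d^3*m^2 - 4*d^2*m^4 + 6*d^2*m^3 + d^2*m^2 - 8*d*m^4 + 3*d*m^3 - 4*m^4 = (d - m)*(d + 4*m)*(d*m + m)^2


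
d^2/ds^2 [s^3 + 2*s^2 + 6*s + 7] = 6*s + 4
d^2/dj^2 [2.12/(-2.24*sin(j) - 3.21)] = (10.637312*sin(j)^2 - 15.243648*sin(j) - 21.274624)/(2.24*sin(j) + 3.21)^3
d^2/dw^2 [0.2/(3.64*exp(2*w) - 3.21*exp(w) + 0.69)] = ((0.642 - 2.912*exp(w))*(3.64*exp(2*w) - 3.21*exp(w) + 0.69) + 0.2*(7.28*exp(w) - 3.21)*(14.56*exp(w) - 6.42)*exp(w))*exp(w)/(3.64*exp(2*w) - 3.21*exp(w) + 0.69)^3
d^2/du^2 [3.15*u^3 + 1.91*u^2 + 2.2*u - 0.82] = 18.9*u + 3.82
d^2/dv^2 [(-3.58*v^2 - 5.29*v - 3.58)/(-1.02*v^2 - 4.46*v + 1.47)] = (-3.5527136788005e-15*v^4 - 21.56484*v^3 + 54.554904*v^2 + 145.307772*v + 237.9962)/(1.061208*v^6 + 13.920552*v^5 + 56.280132*v^4 + 48.592592*v^3 - 81.109602*v^2 + 28.912842*v - 3.176523)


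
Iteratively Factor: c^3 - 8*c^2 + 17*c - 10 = (c - 2)*(c^2 - 6*c + 5) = (c - 2)*(c - 1)*(c - 5)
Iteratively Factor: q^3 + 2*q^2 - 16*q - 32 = (q + 2)*(q^2 - 16) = (q + 2)*(q + 4)*(q - 4)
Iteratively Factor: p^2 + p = (p)*(p + 1)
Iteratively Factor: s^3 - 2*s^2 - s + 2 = (s - 2)*(s^2 - 1) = (s - 2)*(s - 1)*(s + 1)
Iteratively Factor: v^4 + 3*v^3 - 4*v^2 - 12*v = (v + 3)*(v^3 - 4*v) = (v - 2)*(v + 3)*(v^2 + 2*v) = v*(v - 2)*(v + 3)*(v + 2)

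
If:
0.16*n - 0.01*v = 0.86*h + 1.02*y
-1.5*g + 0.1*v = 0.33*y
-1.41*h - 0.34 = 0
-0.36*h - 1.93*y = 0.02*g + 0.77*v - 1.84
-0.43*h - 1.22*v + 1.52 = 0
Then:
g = -0.01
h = -0.24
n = 1.77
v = 1.33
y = 0.47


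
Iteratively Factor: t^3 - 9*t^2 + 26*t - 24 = (t - 3)*(t^2 - 6*t + 8) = (t - 3)*(t - 2)*(t - 4)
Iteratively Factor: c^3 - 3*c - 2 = (c + 1)*(c^2 - c - 2) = (c + 1)^2*(c - 2)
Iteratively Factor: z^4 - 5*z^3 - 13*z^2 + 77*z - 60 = (z - 1)*(z^3 - 4*z^2 - 17*z + 60) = (z - 5)*(z - 1)*(z^2 + z - 12) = (z - 5)*(z - 1)*(z + 4)*(z - 3)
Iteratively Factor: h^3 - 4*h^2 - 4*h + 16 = (h - 2)*(h^2 - 2*h - 8) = (h - 2)*(h + 2)*(h - 4)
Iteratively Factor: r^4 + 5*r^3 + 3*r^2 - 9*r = (r - 1)*(r^3 + 6*r^2 + 9*r) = r*(r - 1)*(r^2 + 6*r + 9) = r*(r - 1)*(r + 3)*(r + 3)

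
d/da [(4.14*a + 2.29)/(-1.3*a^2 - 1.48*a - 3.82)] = (5.382*a^2 + 5.954*a - 12.4256)/(1.69*a^4 + 3.848*a^3 + 12.1224*a^2 + 11.3072*a + 14.5924)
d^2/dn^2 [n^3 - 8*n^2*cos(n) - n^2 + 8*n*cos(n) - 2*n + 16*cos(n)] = 8*n^2*cos(n) + 32*n*sin(n) - 8*n*cos(n) + 6*n - 16*sin(n) - 32*cos(n) - 2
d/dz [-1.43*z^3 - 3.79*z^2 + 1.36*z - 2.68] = -4.29*z^2 - 7.58*z + 1.36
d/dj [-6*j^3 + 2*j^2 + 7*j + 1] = -18*j^2 + 4*j + 7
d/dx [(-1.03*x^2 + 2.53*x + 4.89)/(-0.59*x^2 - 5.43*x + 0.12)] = (7.0856*x^2 + 5.523*x + 26.8563)/(0.3481*x^4 + 6.4074*x^3 + 29.3433*x^2 - 1.3032*x + 0.0144)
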